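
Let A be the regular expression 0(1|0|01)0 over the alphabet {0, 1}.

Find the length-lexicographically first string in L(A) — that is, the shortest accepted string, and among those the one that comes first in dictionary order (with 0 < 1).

000

By inspection of the expression, no string of length less than 3 matches, and 000 is the lexicographically first match of length 3.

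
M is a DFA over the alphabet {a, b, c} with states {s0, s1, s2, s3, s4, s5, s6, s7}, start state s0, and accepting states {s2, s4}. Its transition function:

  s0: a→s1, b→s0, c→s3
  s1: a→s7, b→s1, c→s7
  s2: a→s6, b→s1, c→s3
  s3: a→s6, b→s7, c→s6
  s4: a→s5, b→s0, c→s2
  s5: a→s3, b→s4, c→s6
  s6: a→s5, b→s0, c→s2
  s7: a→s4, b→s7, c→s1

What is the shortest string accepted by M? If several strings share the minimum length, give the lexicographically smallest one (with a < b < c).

aaa

A breadth-first search from s0 reaches an accepting state first via the path s0 → s1 → s7 → s4 on input aaa.
No string of length < 3 is accepted (BFS exhausts all shorter strings without reaching an accepting state), and aaa is the lexicographically least accepting string of length 3.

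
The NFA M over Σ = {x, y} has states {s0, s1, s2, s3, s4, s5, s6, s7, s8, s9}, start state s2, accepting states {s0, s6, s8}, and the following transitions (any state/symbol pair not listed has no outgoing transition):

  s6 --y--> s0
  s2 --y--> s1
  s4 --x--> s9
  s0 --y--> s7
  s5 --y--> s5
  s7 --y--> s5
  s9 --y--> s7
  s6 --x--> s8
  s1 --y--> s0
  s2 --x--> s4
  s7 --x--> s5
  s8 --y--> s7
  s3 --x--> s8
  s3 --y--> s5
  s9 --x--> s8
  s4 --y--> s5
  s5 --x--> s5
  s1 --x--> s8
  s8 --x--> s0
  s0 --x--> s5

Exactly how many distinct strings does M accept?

The useful subgraph on states {s0, s1, s2, s4, s8, s9} is acyclic, so L(M) is finite; the longest accepting path visits 5 useful states, giving maximum string length 4.
Counting accepting paths from s2 by length: 2 of length 2, 2 of length 3, 1 of length 4. Total 5.

5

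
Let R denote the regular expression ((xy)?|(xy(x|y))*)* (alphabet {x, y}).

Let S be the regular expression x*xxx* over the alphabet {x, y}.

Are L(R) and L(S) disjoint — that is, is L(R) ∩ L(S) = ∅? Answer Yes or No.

Yes

Converting the expression R to a DFA (subset construction, then merging equivalent states) gives the minimal DFA with states {r0, r1, r2, r3, r4}, start state r0, accepting states {r0, r3, r4} and transitions r0: x→r1, y→r2; r1: x→r2, y→r3; r2: x→r2, y→r2; r3: x→r4, y→r0; r4: x→r1, y→r3.
Converting the expression S to a DFA (subset construction, then merging equivalent states) gives the minimal DFA with states {s0, s1, s2, s3}, start state s0, accepting states {s3} and transitions s0: x→s1, y→s2; s1: x→s3, y→s2; s2: x→s2, y→s2; s3: x→s3, y→s2.
Exploring the product automaton R × S from the start pair (r0, s0), following both machines on each input symbol, reaches 8 state pairs: (r0, s0), (r1, s1), (r2, s2), (r2, s3), (r3, s2), (r4, s2), (r0, s2), (r1, s2).
R accepts in {r0, r3, r4} and S accepts in {s3}; no reachable pair has both components accepting, so no string drives both machines to acceptance simultaneously and L(R) ∩ L(S) = ∅.
So no string is accepted by both, and the intersection is empty.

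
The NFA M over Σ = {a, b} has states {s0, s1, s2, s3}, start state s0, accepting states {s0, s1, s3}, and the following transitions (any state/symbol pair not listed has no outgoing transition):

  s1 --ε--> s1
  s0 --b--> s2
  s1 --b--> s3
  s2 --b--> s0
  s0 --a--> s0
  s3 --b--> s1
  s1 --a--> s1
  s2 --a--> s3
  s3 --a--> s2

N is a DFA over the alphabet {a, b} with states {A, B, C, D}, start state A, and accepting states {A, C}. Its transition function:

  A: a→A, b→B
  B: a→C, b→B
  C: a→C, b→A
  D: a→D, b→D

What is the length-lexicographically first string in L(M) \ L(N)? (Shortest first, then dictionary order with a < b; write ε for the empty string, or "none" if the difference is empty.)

bb

The string bb is accepted by M but not by N.
No shorter string lies in the difference, and bb is the lexicographically first length-2 string in L(M) \ L(N).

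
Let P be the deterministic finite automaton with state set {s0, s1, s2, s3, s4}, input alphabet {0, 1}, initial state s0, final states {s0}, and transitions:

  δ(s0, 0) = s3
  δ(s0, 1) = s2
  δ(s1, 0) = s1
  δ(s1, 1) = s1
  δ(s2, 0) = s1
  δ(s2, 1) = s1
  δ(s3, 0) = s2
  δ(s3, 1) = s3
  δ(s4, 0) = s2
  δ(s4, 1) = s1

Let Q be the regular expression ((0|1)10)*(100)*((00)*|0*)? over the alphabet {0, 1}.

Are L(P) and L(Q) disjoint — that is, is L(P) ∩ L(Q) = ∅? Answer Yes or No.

The empty string ε is accepted by both P and Q.
Hence L(P) ∩ L(Q) ≠ ∅.

No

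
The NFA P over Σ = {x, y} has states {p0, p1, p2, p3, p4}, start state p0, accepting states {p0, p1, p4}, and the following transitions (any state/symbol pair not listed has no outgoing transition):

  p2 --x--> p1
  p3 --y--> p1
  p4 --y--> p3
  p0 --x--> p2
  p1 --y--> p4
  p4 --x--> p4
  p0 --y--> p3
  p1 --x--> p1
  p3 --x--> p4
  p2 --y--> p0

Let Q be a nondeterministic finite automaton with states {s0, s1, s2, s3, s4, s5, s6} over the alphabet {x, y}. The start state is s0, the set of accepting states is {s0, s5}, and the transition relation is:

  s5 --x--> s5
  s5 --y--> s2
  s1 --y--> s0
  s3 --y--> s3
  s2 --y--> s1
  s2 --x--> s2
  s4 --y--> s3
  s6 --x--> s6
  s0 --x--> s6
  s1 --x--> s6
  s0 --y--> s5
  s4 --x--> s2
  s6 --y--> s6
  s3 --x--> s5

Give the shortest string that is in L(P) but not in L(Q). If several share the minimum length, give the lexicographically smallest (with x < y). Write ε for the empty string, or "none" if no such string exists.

xx

The string xx is accepted by P but not by Q.
No shorter string lies in the difference, and xx is the lexicographically first length-2 string in L(P) \ L(Q).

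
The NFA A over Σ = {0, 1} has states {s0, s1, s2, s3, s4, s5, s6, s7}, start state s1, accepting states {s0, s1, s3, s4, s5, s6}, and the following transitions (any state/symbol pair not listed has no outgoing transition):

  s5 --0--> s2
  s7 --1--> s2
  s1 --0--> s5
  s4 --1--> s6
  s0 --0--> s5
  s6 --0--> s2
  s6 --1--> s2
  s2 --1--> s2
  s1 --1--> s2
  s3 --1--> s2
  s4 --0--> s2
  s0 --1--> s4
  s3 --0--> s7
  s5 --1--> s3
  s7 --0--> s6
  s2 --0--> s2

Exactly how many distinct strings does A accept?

The useful subgraph on states {s1, s3, s5, s6, s7} is acyclic, so L(A) is finite; the longest accepting path visits 5 useful states, giving maximum string length 4.
Counting accepting paths from s1 by length: 1 of length 0, 1 of length 1, 1 of length 2, 1 of length 4. Total 4.

4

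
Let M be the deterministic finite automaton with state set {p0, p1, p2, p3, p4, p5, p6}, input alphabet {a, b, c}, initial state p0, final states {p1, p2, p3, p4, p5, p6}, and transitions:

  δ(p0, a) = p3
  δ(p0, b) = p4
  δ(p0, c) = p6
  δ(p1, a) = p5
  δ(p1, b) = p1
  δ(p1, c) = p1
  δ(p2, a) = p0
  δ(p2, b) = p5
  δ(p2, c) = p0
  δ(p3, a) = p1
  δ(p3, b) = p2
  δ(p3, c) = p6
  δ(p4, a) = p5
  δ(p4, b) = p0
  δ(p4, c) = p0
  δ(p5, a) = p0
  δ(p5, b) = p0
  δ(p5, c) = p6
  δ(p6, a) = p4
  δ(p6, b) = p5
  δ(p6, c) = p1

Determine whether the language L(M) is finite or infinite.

infinite

State p1 is reachable from the start and can reach an accepting state, and it lies on the cycle p1 → p1.
Traversing that cycle any number of times yields accepted strings of unbounded length, so the language is infinite.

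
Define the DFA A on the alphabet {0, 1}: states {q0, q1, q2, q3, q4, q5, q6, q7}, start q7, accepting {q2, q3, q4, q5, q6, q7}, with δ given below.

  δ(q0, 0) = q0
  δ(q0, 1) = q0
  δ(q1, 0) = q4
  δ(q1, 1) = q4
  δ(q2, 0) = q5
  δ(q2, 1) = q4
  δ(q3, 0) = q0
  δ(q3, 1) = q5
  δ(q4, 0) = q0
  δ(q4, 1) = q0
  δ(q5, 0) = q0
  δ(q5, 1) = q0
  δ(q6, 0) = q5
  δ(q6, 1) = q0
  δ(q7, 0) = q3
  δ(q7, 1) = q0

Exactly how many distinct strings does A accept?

3

The useful subgraph on states {q3, q5, q7} is acyclic, so L(A) is finite; the longest accepting path visits 3 useful states, giving maximum string length 2.
Counting accepting paths from q7 by length: 1 of length 0, 1 of length 1, 1 of length 2. Total 3.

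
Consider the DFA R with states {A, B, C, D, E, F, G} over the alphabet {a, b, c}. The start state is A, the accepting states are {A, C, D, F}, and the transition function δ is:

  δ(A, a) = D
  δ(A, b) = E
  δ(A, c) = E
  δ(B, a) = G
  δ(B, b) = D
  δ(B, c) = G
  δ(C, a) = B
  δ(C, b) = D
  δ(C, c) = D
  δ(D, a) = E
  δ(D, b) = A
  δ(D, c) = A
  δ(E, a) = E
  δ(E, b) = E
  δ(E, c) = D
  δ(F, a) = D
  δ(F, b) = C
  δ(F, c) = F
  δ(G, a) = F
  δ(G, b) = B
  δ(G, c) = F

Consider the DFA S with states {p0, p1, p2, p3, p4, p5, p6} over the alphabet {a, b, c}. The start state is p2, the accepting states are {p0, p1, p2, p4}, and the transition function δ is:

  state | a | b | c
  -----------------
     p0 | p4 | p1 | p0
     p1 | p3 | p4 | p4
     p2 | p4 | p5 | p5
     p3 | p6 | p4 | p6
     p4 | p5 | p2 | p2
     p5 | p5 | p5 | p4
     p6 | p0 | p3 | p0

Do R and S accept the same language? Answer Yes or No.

Yes

Exploring the product automaton R × S from the start pair (A, p2), following both machines on each input symbol, reaches 3 state pairs: (A, p2), (D, p4), (E, p5).
R accepts in {A, C, D, F} and S accepts in {p0, p1, p2, p4}. In every reachable pair the two components are either both accepting — (A, p2), (D, p4) — or both non-accepting, so no string is accepted by exactly one of the machines: L(R) \ L(S) and L(S) \ L(R) are both empty.
Hence every string is accepted by R iff it is accepted by S, and the two languages coincide.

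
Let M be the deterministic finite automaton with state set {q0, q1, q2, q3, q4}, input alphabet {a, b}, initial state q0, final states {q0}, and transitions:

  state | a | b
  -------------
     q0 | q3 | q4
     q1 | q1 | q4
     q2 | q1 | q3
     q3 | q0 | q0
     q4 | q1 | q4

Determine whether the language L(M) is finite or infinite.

State q0 is reachable from the start and can reach an accepting state, and it lies on the cycle q0 → q3 → q0.
Traversing that cycle any number of times yields accepted strings of unbounded length, so the language is infinite.

infinite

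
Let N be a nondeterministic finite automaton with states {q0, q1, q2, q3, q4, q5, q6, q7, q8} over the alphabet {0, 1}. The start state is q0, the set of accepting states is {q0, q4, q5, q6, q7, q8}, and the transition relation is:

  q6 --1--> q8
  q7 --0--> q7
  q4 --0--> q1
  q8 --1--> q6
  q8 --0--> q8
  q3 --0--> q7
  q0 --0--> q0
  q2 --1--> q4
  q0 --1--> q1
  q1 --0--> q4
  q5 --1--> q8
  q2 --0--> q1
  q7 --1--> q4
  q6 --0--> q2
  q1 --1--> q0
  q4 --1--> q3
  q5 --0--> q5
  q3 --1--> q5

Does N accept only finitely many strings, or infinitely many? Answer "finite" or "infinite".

State q0 is reachable from the start and can reach an accepting state, and it lies on the cycle q0 → q0.
Traversing that cycle any number of times yields accepted strings of unbounded length, so the language is infinite.

infinite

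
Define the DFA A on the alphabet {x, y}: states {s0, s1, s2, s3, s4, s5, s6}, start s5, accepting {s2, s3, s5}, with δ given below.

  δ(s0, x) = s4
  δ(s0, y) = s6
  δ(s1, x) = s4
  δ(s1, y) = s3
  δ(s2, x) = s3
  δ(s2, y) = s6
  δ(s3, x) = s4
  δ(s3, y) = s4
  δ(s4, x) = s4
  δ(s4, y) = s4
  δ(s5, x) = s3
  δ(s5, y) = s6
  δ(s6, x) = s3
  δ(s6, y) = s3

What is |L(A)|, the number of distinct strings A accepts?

The useful subgraph on states {s3, s5, s6} is acyclic, so L(A) is finite; the longest accepting path visits 3 useful states, giving maximum string length 2.
Counting accepting paths from s5 by length: 1 of length 0, 1 of length 1, 2 of length 2. Total 4.

4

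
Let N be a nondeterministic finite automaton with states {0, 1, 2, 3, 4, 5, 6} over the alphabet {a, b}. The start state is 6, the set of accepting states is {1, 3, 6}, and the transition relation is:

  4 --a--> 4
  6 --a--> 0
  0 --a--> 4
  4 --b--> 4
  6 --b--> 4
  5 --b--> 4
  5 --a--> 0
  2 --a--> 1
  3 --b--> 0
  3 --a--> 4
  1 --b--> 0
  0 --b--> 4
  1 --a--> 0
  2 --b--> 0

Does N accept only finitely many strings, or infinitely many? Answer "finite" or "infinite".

finite

The useful states (reachable from 6 and able to reach an accepting state) are {6}.
Restricted to these states the transition graph has no cycle, so every accepting path has bounded length and L is finite.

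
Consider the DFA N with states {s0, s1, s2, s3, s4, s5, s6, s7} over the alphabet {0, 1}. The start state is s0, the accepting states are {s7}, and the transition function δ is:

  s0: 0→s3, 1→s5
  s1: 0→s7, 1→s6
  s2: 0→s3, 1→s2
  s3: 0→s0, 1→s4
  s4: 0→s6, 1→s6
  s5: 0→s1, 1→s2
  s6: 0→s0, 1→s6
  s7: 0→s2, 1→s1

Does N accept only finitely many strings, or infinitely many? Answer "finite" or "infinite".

State s0 is reachable from the start and can reach an accepting state, and it lies on the cycle s0 → s3 → s0.
Traversing that cycle any number of times yields accepted strings of unbounded length, so the language is infinite.

infinite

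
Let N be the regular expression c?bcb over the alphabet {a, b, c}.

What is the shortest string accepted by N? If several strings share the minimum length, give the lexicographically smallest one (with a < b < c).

bcb

By inspection of the expression, no string of length less than 3 matches, and bcb is the lexicographically first match of length 3.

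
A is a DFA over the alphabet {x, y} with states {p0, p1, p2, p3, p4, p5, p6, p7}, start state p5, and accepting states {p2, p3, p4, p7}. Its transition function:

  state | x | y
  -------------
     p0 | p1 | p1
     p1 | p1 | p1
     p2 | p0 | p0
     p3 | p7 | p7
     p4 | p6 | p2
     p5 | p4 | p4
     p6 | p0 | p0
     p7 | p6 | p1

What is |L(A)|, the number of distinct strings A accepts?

4

The useful subgraph on states {p2, p4, p5} is acyclic, so L(A) is finite; the longest accepting path visits 3 useful states, giving maximum string length 2.
Counting accepting paths from p5 by length: 2 of length 1, 2 of length 2. Total 4.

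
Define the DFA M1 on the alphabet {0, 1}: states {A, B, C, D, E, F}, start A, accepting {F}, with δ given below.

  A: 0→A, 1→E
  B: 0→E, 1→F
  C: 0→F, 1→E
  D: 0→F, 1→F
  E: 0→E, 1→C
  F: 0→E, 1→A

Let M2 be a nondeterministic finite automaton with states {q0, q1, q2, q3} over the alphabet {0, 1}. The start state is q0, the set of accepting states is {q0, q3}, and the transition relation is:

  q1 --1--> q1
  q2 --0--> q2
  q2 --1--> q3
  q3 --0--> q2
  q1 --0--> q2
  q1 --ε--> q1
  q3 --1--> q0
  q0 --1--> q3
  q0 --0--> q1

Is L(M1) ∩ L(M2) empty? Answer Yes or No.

Exploring the product automaton M1 × M2 from the start pair (A, q0), following both machines on each input symbol, reaches 13 state pairs: (A, q0), (A, q1), (E, q3), (A, q2), (E, q1), (E, q2), (C, q0), (C, q1), (C, q3), (F, q1), (F, q2), (E, q0), (A, q3).
M1 accepts in {F} and M2 accepts in {q0, q3}; no reachable pair has both components accepting, so no string drives both machines to acceptance simultaneously and L(M1) ∩ L(M2) = ∅.
So no string is accepted by both, and the intersection is empty.

Yes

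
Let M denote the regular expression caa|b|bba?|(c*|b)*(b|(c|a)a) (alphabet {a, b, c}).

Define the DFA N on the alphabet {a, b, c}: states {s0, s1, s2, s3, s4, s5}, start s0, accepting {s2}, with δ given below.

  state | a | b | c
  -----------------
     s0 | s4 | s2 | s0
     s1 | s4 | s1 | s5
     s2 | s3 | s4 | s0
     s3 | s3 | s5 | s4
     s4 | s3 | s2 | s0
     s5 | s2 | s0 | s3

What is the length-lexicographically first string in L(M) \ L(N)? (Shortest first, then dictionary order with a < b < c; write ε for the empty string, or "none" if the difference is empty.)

The string aa is accepted by M but not by N.
No shorter string lies in the difference, and aa is the lexicographically first length-2 string in L(M) \ L(N).

aa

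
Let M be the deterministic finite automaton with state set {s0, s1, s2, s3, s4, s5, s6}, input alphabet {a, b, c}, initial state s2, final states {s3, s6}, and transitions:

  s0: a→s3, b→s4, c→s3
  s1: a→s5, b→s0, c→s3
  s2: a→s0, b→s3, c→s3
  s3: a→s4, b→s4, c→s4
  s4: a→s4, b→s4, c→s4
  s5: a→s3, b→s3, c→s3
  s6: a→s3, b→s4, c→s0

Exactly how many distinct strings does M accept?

4

The useful subgraph on states {s0, s2, s3} is acyclic, so L(M) is finite; the longest accepting path visits 3 useful states, giving maximum string length 2.
Counting accepting paths from s2 by length: 2 of length 1, 2 of length 2. Total 4.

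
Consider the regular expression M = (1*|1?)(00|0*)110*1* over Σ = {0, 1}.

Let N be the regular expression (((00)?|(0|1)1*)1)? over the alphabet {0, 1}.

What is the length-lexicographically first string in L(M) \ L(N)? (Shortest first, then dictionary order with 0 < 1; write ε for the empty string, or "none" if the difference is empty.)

110

The string 110 is accepted by M but not by N.
No shorter string lies in the difference, and 110 is the lexicographically first length-3 string in L(M) \ L(N).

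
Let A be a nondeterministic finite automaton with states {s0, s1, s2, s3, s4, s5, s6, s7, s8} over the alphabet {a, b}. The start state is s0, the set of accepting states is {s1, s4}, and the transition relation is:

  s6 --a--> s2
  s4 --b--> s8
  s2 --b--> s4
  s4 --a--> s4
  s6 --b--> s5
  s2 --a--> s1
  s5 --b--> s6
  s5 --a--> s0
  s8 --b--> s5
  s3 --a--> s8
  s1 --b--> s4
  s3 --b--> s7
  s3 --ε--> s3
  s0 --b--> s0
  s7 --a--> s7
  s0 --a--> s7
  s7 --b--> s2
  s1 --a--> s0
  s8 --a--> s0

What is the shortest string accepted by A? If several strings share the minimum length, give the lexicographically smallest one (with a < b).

A breadth-first search from s0 reaches an accepting state first via the path s0 → s7 → s2 → s1 on input aba.
No string of length < 3 is accepted (BFS exhausts all shorter strings without reaching an accepting state), and aba is the lexicographically least accepting string of length 3.

aba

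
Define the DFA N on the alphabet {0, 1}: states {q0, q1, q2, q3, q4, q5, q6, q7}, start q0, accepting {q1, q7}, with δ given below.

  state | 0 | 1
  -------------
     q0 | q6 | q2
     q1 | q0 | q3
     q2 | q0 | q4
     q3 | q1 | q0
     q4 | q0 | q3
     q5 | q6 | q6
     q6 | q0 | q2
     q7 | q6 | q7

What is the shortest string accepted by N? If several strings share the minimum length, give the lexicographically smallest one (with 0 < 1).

A breadth-first search from q0 reaches an accepting state first via the path q0 → q2 → q4 → q3 → q1 on input 1110.
No string of length < 4 is accepted (BFS exhausts all shorter strings without reaching an accepting state), and 1110 is the lexicographically least accepting string of length 4.

1110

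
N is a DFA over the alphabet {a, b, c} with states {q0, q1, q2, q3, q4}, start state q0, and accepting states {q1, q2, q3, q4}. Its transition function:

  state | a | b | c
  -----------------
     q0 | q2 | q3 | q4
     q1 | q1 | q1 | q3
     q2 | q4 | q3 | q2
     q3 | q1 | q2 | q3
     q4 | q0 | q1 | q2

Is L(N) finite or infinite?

infinite

State q2 is reachable from the start and can reach an accepting state, and it lies on the cycle q2 → q2.
Traversing that cycle any number of times yields accepted strings of unbounded length, so the language is infinite.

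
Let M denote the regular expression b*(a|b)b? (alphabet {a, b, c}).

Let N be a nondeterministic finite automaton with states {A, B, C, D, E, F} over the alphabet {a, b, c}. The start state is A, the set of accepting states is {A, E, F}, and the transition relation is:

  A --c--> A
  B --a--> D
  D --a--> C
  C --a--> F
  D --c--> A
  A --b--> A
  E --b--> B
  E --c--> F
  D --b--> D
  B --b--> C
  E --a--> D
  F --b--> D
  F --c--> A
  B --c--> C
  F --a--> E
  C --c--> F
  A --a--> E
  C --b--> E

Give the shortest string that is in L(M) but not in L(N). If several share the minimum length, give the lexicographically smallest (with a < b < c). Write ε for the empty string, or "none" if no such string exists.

ab

The string ab is accepted by M but not by N.
No shorter string lies in the difference, and ab is the lexicographically first length-2 string in L(M) \ L(N).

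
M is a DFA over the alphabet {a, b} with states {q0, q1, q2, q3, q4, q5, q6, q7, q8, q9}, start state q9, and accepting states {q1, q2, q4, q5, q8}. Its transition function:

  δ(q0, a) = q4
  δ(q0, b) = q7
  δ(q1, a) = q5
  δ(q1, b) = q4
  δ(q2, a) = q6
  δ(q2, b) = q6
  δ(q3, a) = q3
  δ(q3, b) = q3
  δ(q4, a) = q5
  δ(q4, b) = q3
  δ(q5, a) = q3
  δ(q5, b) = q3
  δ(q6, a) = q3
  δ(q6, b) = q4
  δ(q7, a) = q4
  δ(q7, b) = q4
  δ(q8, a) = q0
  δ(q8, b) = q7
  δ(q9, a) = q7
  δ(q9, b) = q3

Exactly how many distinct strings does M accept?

The useful subgraph on states {q4, q5, q7, q9} is acyclic, so L(M) is finite; the longest accepting path visits 4 useful states, giving maximum string length 3.
Counting accepting paths from q9 by length: 2 of length 2, 2 of length 3. Total 4.

4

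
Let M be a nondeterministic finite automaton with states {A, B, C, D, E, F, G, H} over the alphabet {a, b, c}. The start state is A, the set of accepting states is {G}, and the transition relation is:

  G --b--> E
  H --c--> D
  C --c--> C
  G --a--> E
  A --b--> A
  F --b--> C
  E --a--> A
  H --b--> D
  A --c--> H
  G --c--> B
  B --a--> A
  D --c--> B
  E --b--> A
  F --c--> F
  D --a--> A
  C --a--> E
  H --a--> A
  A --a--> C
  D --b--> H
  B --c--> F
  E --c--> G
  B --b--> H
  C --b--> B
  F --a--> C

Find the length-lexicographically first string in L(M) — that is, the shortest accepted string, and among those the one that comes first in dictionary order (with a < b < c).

A breadth-first search from A reaches an accepting state first via the path A → C → E → G on input aac.
No string of length < 3 is accepted (BFS exhausts all shorter strings without reaching an accepting state), and aac is the lexicographically least accepting string of length 3.

aac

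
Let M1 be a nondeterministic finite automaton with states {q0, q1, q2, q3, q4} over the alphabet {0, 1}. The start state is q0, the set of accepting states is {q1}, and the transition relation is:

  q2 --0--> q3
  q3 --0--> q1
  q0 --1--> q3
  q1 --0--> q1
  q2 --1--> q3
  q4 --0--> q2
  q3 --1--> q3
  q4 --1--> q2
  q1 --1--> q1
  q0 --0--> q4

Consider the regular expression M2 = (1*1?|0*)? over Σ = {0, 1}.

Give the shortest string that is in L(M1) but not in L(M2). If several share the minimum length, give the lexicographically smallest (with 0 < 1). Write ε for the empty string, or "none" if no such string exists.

10

The string 10 is accepted by M1 but not by M2.
No shorter string lies in the difference, and 10 is the lexicographically first length-2 string in L(M1) \ L(M2).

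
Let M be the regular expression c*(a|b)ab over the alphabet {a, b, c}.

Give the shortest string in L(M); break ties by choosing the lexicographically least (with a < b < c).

aab

By inspection of the expression, no string of length less than 3 matches, and aab is the lexicographically first match of length 3.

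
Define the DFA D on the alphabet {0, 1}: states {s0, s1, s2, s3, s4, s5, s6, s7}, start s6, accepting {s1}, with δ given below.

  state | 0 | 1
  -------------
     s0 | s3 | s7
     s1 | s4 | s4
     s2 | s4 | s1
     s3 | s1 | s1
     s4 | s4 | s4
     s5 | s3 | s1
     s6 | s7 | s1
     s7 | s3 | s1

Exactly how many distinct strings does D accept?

The useful subgraph on states {s1, s3, s6, s7} is acyclic, so L(D) is finite; the longest accepting path visits 4 useful states, giving maximum string length 3.
Counting accepting paths from s6 by length: 1 of length 1, 1 of length 2, 2 of length 3. Total 4.

4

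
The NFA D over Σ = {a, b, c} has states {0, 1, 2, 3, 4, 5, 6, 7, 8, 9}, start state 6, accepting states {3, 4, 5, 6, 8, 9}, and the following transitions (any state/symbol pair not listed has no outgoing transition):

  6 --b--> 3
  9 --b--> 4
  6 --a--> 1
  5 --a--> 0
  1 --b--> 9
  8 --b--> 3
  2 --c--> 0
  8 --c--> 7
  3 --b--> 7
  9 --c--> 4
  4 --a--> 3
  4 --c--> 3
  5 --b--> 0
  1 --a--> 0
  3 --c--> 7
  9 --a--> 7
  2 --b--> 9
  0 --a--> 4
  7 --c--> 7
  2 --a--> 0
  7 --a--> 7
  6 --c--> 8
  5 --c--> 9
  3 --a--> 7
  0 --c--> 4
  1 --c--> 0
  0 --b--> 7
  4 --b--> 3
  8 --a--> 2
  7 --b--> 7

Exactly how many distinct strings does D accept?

The useful subgraph on states {0, 1, 2, 3, 4, 6, 8, 9} is acyclic, so L(D) is finite; the longest accepting path visits 6 useful states, giving maximum string length 5.
Counting accepting paths from 6 by length: 1 of length 0, 2 of length 1, 2 of length 2, 7 of length 3, 24 of length 4, 18 of length 5. Total 54.

54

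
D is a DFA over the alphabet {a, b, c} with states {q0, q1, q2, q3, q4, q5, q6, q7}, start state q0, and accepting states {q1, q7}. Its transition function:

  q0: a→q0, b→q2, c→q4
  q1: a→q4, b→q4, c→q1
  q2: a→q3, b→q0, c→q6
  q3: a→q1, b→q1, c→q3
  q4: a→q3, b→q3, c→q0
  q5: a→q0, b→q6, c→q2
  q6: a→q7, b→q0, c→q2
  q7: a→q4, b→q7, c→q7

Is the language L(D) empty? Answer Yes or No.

The string baa is accepted: the run q0 → q2 → q3 → q1 ends in the accepting state q1.
Since at least one string is accepted, L(D) is not empty.

No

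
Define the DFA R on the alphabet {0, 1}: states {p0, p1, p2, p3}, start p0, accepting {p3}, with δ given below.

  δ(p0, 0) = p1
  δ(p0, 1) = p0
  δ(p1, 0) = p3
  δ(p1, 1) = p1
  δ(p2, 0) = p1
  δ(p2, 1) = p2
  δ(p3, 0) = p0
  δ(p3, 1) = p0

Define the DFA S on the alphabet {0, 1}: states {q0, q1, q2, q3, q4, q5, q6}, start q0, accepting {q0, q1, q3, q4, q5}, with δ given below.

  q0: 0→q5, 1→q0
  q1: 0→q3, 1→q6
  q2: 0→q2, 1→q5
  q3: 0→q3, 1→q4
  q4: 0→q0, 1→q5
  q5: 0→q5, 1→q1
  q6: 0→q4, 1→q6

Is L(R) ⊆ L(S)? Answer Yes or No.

Yes

Exploring the product automaton R × S from the start pair (p0, q0), following both machines on each input symbol, reaches 16 state pairs: (p0, q0), (p1, q5), (p3, q5), (p1, q1), (p0, q5), (p0, q1), (p3, q3), (p1, q6), (p1, q3), (p0, q6), (p0, q3), (p0, q4), (p3, q4), (p1, q4), (p1, q0), (p3, q0).
R accepts in {p3} and S accepts in {q0, q1, q3, q4, q5}. The reachable pairs whose R-component is accepting are (p3, q5), (p3, q3), (p3, q4), (p3, q0); in each of them the S-component is accepting too, so the product for L(R) \ L(S) (R-component accepting, S-component rejecting) has no reachable accepting pair and the difference is empty.
Hence every string in L(R) is also in L(S).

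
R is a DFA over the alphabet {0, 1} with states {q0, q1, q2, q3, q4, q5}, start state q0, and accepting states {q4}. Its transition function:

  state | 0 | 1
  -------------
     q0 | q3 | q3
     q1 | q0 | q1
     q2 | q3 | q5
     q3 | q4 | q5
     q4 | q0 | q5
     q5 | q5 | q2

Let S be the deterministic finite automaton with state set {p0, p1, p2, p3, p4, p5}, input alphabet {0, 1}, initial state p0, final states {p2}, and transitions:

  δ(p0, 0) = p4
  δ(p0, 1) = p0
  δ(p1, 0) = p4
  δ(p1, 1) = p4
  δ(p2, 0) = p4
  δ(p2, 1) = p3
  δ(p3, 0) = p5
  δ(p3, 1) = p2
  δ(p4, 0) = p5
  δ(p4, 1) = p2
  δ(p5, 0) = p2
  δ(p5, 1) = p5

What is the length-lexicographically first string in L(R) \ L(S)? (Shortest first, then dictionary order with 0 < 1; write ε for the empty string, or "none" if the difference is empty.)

The string 00 is accepted by R but not by S.
No shorter string lies in the difference, and 00 is the lexicographically first length-2 string in L(R) \ L(S).

00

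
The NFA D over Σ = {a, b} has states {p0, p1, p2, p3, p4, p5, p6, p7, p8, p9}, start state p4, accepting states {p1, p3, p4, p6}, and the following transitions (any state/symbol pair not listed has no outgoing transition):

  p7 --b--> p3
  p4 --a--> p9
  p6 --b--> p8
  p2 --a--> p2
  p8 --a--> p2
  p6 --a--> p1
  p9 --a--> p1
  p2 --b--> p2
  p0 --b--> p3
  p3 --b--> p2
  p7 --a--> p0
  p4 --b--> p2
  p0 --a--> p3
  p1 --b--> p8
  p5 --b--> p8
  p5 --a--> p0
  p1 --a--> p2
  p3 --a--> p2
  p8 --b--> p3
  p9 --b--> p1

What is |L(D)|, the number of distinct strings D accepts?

The useful subgraph on states {p1, p3, p4, p8, p9} is acyclic, so L(D) is finite; the longest accepting path visits 5 useful states, giving maximum string length 4.
Counting accepting paths from p4 by length: 1 of length 0, 2 of length 2, 2 of length 4. Total 5.

5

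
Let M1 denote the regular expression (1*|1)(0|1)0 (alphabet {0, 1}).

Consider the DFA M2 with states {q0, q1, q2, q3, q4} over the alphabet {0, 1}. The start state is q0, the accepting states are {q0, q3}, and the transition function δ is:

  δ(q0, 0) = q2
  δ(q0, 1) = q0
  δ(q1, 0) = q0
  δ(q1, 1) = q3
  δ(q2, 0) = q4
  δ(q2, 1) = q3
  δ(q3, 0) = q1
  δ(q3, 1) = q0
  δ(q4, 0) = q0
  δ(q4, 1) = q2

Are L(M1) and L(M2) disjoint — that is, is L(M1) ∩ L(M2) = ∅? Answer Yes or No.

Yes

Converting the expression M1 to a DFA (subset construction, then merging equivalent states) gives the minimal DFA with states {r0, r1, r2, r3, r4, r5}, start state r0, accepting states {r3, r5} and transitions r0: 0→r1, 1→r2; r1: 0→r3, 1→r4; r2: 0→r5, 1→r2; r3: 0→r4, 1→r4; r4: 0→r4, 1→r4; r5: 0→r3, 1→r4.
Exploring the product automaton M1 × M2 from the start pair (r0, q0), following both machines on each input symbol, reaches 10 state pairs: (r0, q0), (r1, q2), (r2, q0), (r3, q4), (r4, q3), (r5, q2), (r4, q0), (r4, q2), (r4, q1), (r4, q4).
M1 accepts in {r3, r5} and M2 accepts in {q0, q3}; no reachable pair has both components accepting, so no string drives both machines to acceptance simultaneously and L(M1) ∩ L(M2) = ∅.
So no string is accepted by both, and the intersection is empty.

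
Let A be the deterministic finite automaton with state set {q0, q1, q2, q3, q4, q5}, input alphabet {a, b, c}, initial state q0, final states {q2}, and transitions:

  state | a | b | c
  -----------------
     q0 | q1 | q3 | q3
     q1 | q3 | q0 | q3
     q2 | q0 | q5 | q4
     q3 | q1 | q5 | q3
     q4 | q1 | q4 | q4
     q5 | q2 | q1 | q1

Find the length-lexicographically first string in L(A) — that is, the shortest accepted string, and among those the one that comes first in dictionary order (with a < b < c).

bba

A breadth-first search from q0 reaches an accepting state first via the path q0 → q3 → q5 → q2 on input bba.
No string of length < 3 is accepted (BFS exhausts all shorter strings without reaching an accepting state), and bba is the lexicographically least accepting string of length 3.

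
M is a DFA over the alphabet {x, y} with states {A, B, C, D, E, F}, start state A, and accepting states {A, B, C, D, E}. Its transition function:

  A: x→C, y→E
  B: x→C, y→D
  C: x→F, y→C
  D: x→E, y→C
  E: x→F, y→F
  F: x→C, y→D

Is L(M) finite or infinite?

infinite

State C is reachable from the start and can reach an accepting state, and it lies on the cycle C → C.
Traversing that cycle any number of times yields accepted strings of unbounded length, so the language is infinite.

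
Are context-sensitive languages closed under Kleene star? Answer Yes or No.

Yes

An LBA guesses a factorisation of the input into blocks (marking block boundaries on a second track) and verifies each block with the LBA for L; this uses no space beyond the input, so L* is context-sensitive.
So the context-sensitive languages are closed under Kleene star.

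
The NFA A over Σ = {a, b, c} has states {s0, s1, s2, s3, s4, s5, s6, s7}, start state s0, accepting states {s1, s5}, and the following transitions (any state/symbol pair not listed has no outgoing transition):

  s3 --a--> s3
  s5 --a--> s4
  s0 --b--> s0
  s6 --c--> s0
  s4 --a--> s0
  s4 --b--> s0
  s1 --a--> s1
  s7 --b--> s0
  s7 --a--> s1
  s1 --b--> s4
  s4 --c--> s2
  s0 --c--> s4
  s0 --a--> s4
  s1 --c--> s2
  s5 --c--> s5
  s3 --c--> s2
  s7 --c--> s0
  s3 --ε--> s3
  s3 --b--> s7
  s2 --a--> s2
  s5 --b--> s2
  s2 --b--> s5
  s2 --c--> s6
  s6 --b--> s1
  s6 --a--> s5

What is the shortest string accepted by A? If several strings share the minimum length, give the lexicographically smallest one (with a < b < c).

acb

A breadth-first search from s0 reaches an accepting state first via the path s0 → s4 → s2 → s5 on input acb.
No string of length < 3 is accepted (BFS exhausts all shorter strings without reaching an accepting state), and acb is the lexicographically least accepting string of length 3.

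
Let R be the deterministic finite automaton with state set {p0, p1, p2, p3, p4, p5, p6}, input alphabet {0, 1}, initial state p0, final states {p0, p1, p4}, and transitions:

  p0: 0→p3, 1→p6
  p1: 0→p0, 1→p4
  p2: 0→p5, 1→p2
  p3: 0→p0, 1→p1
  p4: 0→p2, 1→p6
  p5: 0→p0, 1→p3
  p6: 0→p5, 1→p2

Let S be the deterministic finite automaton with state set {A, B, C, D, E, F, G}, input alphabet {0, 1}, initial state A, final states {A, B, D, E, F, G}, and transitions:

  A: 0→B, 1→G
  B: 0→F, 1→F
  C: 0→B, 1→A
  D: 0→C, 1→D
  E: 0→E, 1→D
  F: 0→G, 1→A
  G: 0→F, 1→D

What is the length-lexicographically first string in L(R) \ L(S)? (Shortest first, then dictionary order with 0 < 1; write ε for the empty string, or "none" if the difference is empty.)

The string 00010 is accepted by R but not by S.
No shorter string lies in the difference, and 00010 is the lexicographically first length-5 string in L(R) \ L(S).

00010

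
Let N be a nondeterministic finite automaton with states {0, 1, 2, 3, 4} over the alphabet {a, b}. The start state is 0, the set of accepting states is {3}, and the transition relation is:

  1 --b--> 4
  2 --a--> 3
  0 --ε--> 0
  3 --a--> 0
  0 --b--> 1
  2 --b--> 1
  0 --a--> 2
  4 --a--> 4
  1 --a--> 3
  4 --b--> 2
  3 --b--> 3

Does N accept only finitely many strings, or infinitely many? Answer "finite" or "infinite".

State 0 is reachable from the start and can reach an accepting state, and it lies on the cycle 0 → 1 → 3 → 0.
Traversing that cycle any number of times yields accepted strings of unbounded length, so the language is infinite.

infinite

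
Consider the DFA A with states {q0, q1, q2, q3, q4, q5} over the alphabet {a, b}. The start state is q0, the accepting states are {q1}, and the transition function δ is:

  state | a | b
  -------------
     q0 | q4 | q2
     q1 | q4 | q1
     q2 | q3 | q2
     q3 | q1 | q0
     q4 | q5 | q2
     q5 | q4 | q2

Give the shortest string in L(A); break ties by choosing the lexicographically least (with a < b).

A breadth-first search from q0 reaches an accepting state first via the path q0 → q2 → q3 → q1 on input baa.
No string of length < 3 is accepted (BFS exhausts all shorter strings without reaching an accepting state), and baa is the lexicographically least accepting string of length 3.

baa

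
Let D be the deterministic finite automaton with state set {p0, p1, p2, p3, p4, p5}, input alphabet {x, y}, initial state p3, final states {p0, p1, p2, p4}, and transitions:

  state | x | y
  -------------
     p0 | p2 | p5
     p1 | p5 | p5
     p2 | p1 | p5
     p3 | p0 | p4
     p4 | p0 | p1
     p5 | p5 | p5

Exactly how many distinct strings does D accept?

8

The useful subgraph on states {p0, p1, p2, p3, p4} is acyclic, so L(D) is finite; the longest accepting path visits 5 useful states, giving maximum string length 4.
Counting accepting paths from p3 by length: 2 of length 1, 3 of length 2, 2 of length 3, 1 of length 4. Total 8.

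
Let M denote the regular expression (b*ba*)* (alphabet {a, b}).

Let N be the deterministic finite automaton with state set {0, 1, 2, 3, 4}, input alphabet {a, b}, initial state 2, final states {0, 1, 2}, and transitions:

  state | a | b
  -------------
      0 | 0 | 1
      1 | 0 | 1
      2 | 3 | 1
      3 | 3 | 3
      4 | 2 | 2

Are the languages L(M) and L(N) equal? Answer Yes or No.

Converting the expression M to a DFA (subset construction, then merging equivalent states) gives the minimal DFA with states {m0, m1, m2}, start state m0, accepting states {m0, m2} and transitions m0: a→m1, b→m2; m1: a→m1, b→m1; m2: a→m2, b→m2.
Exploring the product automaton M × N from the start pair (m0, 2), following both machines on each input symbol, reaches 4 state pairs: (m0, 2), (m1, 3), (m2, 1), (m2, 0).
M accepts in {m0, m2} and N accepts in {0, 1, 2}. In every reachable pair the two components are either both accepting — (m0, 2), (m2, 1), (m2, 0) — or both non-accepting, so no string is accepted by exactly one of the machines: L(M) \ L(N) and L(N) \ L(M) are both empty.
Hence every string is accepted by M iff it is accepted by N, and the two languages coincide.

Yes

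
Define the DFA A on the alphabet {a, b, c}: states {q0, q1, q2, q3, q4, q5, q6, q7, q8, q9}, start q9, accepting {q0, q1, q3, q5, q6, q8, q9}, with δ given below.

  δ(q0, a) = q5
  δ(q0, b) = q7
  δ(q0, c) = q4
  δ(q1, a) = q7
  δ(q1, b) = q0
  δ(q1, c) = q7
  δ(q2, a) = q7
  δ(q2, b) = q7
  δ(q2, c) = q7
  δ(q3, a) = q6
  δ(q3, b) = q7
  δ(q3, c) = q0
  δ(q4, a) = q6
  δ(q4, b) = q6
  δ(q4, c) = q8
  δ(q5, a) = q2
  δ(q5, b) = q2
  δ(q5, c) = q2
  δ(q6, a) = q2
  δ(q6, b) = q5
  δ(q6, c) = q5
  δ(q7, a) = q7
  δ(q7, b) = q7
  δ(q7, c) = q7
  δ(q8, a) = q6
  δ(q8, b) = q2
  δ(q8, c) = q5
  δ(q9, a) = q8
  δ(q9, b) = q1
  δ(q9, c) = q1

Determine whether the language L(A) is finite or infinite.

finite

The useful states (reachable from q9 and able to reach an accepting state) are {q0, q1, q4, q5, q6, q8, q9}.
Restricted to these states the transition graph has no cycle, so every accepting path has bounded length and L is finite.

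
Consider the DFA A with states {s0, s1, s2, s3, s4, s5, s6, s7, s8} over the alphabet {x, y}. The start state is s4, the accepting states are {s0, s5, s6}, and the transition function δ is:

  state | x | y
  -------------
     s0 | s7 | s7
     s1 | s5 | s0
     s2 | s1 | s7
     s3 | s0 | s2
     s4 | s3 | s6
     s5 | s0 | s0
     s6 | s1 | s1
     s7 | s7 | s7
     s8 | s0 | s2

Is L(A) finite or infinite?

finite

The useful states (reachable from s4 and able to reach an accepting state) are {s0, s1, s2, s3, s4, s5, s6}.
Restricted to these states the transition graph has no cycle, so every accepting path has bounded length and L is finite.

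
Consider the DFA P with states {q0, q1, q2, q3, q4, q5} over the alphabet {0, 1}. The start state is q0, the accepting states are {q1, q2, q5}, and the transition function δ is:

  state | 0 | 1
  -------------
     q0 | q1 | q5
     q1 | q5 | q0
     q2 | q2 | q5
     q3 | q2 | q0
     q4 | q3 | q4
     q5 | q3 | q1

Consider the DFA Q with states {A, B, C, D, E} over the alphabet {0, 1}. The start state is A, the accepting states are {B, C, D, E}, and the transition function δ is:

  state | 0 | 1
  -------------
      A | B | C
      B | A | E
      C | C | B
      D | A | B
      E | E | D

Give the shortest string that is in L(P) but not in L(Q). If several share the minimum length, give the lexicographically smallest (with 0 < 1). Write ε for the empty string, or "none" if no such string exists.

00

The string 00 is accepted by P but not by Q.
No shorter string lies in the difference, and 00 is the lexicographically first length-2 string in L(P) \ L(Q).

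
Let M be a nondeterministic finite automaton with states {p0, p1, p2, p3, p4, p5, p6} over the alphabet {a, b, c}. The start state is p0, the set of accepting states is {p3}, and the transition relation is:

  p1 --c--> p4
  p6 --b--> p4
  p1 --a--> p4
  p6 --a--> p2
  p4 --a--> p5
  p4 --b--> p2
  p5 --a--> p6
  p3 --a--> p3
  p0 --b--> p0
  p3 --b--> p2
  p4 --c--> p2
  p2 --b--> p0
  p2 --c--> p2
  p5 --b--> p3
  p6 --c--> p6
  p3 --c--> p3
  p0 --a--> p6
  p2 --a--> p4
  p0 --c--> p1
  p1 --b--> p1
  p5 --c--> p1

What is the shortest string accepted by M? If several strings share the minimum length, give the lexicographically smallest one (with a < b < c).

A breadth-first search from p0 reaches an accepting state first via the path p0 → p6 → p4 → p5 → p3 on input abab.
No string of length < 4 is accepted (BFS exhausts all shorter strings without reaching an accepting state), and abab is the lexicographically least accepting string of length 4.

abab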